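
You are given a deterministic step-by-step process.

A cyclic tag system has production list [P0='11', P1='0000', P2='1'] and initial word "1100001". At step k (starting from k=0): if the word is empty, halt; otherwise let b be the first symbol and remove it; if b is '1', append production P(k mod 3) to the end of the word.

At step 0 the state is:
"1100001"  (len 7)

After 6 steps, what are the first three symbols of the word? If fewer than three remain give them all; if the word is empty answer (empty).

111

k=0  "1100001"  (len 7)
k=1  "10000111"  (len 8)
k=2  "00001110000"  (len 11)
k=3  "0001110000"  (len 10)
k=4  "001110000"  (len 9)
k=5  "01110000"  (len 8)
k=6  "1110000"  (len 7)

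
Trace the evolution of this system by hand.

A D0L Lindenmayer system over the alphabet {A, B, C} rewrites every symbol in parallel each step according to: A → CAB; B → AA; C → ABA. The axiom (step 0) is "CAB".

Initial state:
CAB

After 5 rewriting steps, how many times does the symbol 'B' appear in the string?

[0] CAB
[1] ABACABAA
[2] CABAACABABACABAACABCAB
[3] ABACABAACABCABABACABAACABAACABABACABAACABCABABACABAAABACABAA
[4] CABAACABABACABAACABCABABACABAAABACABAACABAACABABACABAACABC…ACABAAABACABAACABAACABABACABAACABCABCABAACABABACABAACABCAB  (len 164)
[5] ABACABAACABCABABACABAACABAACABABACABAACABCABABACABAAABACAB…ACABAACABCABABACABAACABAACABABACABAACABCABABACABAAABACABAA  (len 448)

120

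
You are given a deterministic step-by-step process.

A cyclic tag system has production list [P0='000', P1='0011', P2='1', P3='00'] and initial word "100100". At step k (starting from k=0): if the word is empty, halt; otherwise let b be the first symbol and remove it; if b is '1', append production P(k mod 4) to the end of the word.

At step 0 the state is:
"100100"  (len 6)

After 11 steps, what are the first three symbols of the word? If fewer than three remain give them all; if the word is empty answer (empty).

[0] "100100"  (len 6)
[1] "00100000"  (len 8)
[2] "0100000"  (len 7)
[3] "100000"  (len 6)
[4] "0000000"  (len 7)
[5] "000000"  (len 6)
[6] "00000"  (len 5)
[7] "0000"  (len 4)
[8] "000"  (len 3)
[9] "00"  (len 2)
[10] "0"  (len 1)
[11] (halted — word empty)

(empty)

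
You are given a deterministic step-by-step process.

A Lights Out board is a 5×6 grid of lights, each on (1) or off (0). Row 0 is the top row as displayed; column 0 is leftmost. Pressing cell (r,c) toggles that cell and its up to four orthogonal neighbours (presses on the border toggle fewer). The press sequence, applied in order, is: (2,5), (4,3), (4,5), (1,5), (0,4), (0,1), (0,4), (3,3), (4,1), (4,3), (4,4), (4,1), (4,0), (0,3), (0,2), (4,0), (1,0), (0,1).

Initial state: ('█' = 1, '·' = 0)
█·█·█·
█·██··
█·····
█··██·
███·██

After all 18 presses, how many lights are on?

15

gen 0: █·█·█·
█·██··
█·····
█··██·
███·██
gen 1: █·█·█·
█·██·█
█···██
█··███
███·██
gen 2: █·█·█·
█·██·█
█···██
█···██
██·█·█
gen 3: █·█·█·
█·██·█
█···██
█···█·
██·██·
gen 4: █·█·██
█·███·
█···█·
█···█·
██·██·
gen 5: █·██··
█·██··
█···█·
█···█·
██·██·
gen 6: ·█·█··
████··
█···█·
█···█·
██·██·
gen 7: ·█··██
█████·
█···█·
█···█·
██·██·
gen 8: ·█··██
█████·
█··██·
█·██··
██··█·
gen 9: ·█··██
█████·
█··██·
████··
··█·█·
gen 10: ·█··██
█████·
█··██·
███···
···█··
gen 11: ·█··██
█████·
█··██·
███·█·
····██
gen 12: ·█··██
█████·
█··██·
█·█·█·
███·██
gen 13: ·█··██
█████·
█··██·
··█·█·
··█·██
gen 14: ·███·█
███·█·
█··██·
··█·█·
··█·██
gen 15: ·····█
██··█·
█··██·
··█·█·
··█·██
gen 16: ·····█
██··█·
█··██·
█·█·█·
███·██
gen 17: █····█
····█·
···██·
█·█·█·
███·██
gen 18: ·██··█
·█··█·
···██·
█·█·█·
███·██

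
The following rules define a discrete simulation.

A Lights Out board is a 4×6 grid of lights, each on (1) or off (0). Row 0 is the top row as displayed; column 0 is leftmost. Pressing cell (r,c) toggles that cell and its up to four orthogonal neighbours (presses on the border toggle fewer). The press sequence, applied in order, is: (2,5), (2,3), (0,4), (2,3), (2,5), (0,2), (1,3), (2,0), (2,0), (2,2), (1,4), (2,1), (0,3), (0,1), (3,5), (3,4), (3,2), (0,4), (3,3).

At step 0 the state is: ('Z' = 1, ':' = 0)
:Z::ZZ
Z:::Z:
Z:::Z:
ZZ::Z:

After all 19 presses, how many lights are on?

19

[0] :Z::ZZ
Z:::Z:
Z:::Z:
ZZ::Z:
[1] :Z::ZZ
Z:::ZZ
Z::::Z
ZZ::ZZ
[2] :Z::ZZ
Z::ZZZ
Z:ZZZZ
ZZ:ZZZ
[3] :Z:Z::
Z::Z:Z
Z:ZZZZ
ZZ:ZZZ
[4] :Z:Z::
Z::::Z
Z::::Z
ZZ::ZZ
[5] :Z:Z::
Z:::::
Z:::Z:
ZZ::Z:
[6] ::Z:::
Z:Z:::
Z:::Z:
ZZ::Z:
[7] ::ZZ::
Z::ZZ:
Z::ZZ:
ZZ::Z:
[8] ::ZZ::
:::ZZ:
:Z:ZZ:
:Z::Z:
[9] ::ZZ::
Z::ZZ:
Z::ZZ:
ZZ::Z:
[10] ::ZZ::
Z:ZZZ:
ZZZ:Z:
ZZZ:Z:
[11] ::ZZZ:
Z:Z::Z
ZZZ:::
ZZZ:Z:
[12] ::ZZZ:
ZZZ::Z
::::::
Z:Z:Z:
[13] ::::::
ZZZZ:Z
::::::
Z:Z:Z:
[14] ZZZ:::
Z:ZZ:Z
::::::
Z:Z:Z:
[15] ZZZ:::
Z:ZZ:Z
:::::Z
Z:Z::Z
[16] ZZZ:::
Z:ZZ:Z
::::ZZ
Z:ZZZ:
[17] ZZZ:::
Z:ZZ:Z
::Z:ZZ
ZZ::Z:
[18] ZZZZZZ
Z:ZZZZ
::Z:ZZ
ZZ::Z:
[19] ZZZZZZ
Z:ZZZZ
::ZZZZ
ZZZZ::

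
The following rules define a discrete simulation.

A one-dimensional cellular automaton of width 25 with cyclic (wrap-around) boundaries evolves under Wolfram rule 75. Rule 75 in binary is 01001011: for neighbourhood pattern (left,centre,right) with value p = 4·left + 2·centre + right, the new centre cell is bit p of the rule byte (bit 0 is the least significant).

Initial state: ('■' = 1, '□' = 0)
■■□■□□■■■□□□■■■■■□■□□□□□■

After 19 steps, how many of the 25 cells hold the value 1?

12

step 0: ■■□■□□■■■□□□■■■■■□■□□□□□■
step 1: □■□□□■■□■□■■■□□□■□□□■■■■■
step 2: □□□■■■■□□□■□■□■■□□■■■□□□■
step 3: □■■■□□■□■■□□□□■■□■■□■□■■□
step 4: ■■□■□■□□■■□■■■■■□■■□□□■■□
step 5: ■■□□□□□■■■□■□□□■□■■□■■■■□
step 6: ■■□■■■■■□■□□□■■□□■■□■□□■□
step 7: ■■□■□□□■□□□■■■■□■■■□□□■□□
step 8: ■■□□□■■□□■■■□□■□■□■□■■□□■
step 9: □■□■■■■□■■□■□■□□□□□□■■□■■
step 10: □□□■□□■□■■□□□□□■■■■■■■□■■
step 11: □■■□□■□□■■□■■■■■□□□□□■□■■
step 12: □■■□■□□■■■□■□□□■□■■■■□□■■
step 13: □■■□□□■■□■□□□■■□□■□□■□■■■
step 14: □■■□■■■■□□□■■■■□■□□■□□■□■
step 15: □■■□■□□■□■■■□□■□□□■□□■□□□
step 16: ■■■□□□■□□■□■□■□□■■□□■□□■■
step 17: □□■□■■□□■□□□□□□■■■□■□□■■□
step 18: ■■□□■■□■□□■■■■■■□■□□□■■■□
step 19: ■■□■■■□□□■■□□□□■□□□■■■□■□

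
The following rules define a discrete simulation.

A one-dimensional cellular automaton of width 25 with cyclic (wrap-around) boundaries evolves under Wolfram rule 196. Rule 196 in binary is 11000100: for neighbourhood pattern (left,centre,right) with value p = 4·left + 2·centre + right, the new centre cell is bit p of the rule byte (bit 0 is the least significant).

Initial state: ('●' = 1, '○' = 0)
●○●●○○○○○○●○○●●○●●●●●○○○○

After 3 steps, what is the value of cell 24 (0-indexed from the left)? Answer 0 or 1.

0) ●○●●○○○○○○●○○●●○●●●●●○○○○
1) ●○○●○○○○○○●○○○●○○●●●●○○○○
2) ●○○●○○○○○○●○○○●○○○●●●○○○○
3) ●○○●○○○○○○●○○○●○○○○●●○○○○

0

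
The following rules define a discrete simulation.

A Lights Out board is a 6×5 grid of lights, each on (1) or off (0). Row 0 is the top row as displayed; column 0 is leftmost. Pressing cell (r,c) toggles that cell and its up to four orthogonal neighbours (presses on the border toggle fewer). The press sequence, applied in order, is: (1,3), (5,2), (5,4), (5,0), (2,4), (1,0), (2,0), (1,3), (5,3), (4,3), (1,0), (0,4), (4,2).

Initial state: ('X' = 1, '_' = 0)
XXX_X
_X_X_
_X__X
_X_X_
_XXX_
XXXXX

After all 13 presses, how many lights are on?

0) XXX_X
_X_X_
_X__X
_X_X_
_XXX_
XXXXX
1) XXXXX
_XX_X
_X_XX
_X_X_
_XXX_
XXXXX
2) XXXXX
_XX_X
_X_XX
_X_X_
_X_X_
X___X
3) XXXXX
_XX_X
_X_XX
_X_X_
_X_XX
X__X_
4) XXXXX
_XX_X
_X_XX
_X_X_
XX_XX
_X_X_
5) XXXXX
_XX__
_X___
_X_XX
XX_XX
_X_X_
6) _XXXX
X_X__
XX___
_X_XX
XX_XX
_X_X_
7) _XXXX
__X__
_____
XX_XX
XX_XX
_X_X_
8) _XX_X
___XX
___X_
XX_XX
XX_XX
_X_X_
9) _XX_X
___XX
___X_
XX_XX
XX__X
_XX_X
10) _XX_X
___XX
___X_
XX__X
XXXX_
_XXXX
11) XXX_X
XX_XX
X__X_
XX__X
XXXX_
_XXXX
12) XXXX_
XX_X_
X__X_
XX__X
XXXX_
_XXXX
13) XXXX_
XX_X_
X__X_
XXX_X
X____
_X_XX

17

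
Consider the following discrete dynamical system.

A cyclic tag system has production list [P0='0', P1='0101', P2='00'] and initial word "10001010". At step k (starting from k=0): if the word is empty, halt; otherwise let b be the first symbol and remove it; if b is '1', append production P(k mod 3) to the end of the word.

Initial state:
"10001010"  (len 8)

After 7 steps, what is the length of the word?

0) "10001010"  (len 8)
1) "00010100"  (len 8)
2) "0010100"  (len 7)
3) "010100"  (len 6)
4) "10100"  (len 5)
5) "01000101"  (len 8)
6) "1000101"  (len 7)
7) "0001010"  (len 7)

7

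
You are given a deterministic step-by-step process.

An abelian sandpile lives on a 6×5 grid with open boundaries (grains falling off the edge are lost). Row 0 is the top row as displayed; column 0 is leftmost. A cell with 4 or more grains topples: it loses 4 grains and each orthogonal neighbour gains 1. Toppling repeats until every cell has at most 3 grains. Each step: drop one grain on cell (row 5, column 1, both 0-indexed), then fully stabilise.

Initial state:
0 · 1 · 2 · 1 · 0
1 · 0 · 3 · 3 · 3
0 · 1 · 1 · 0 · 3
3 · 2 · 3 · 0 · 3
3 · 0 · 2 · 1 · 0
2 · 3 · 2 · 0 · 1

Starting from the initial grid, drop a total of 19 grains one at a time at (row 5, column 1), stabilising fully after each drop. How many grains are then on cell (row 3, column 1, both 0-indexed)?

2

step 0: 0 · 1 · 2 · 1 · 0
1 · 0 · 3 · 3 · 3
0 · 1 · 1 · 0 · 3
3 · 2 · 3 · 0 · 3
3 · 0 · 2 · 1 · 0
2 · 3 · 2 · 0 · 1
step 1: 0 · 1 · 2 · 1 · 0
1 · 0 · 3 · 3 · 3
0 · 1 · 1 · 0 · 3
3 · 2 · 3 · 0 · 3
3 · 1 · 2 · 1 · 0
3 · 0 · 3 · 0 · 1
step 2: 0 · 1 · 2 · 1 · 0
1 · 0 · 3 · 3 · 3
0 · 1 · 1 · 0 · 3
3 · 2 · 3 · 0 · 3
3 · 1 · 2 · 1 · 0
3 · 1 · 3 · 0 · 1
step 3: 0 · 1 · 2 · 1 · 0
1 · 0 · 3 · 3 · 3
0 · 1 · 1 · 0 · 3
3 · 2 · 3 · 0 · 3
3 · 1 · 2 · 1 · 0
3 · 2 · 3 · 0 · 1
step 4: 0 · 1 · 2 · 1 · 0
1 · 0 · 3 · 3 · 3
0 · 1 · 1 · 0 · 3
3 · 2 · 3 · 0 · 3
3 · 1 · 2 · 1 · 0
3 · 3 · 3 · 0 · 1
step 5: 0 · 1 · 2 · 1 · 0
1 · 0 · 3 · 3 · 3
1 · 1 · 1 · 0 · 3
0 · 3 · 3 · 0 · 3
1 · 3 · 3 · 1 · 0
1 · 2 · 0 · 1 · 1
step 6: 0 · 1 · 2 · 1 · 0
1 · 0 · 3 · 3 · 3
1 · 1 · 1 · 0 · 3
0 · 3 · 3 · 0 · 3
1 · 3 · 3 · 1 · 0
1 · 3 · 0 · 1 · 1
step 7: 0 · 1 · 2 · 1 · 0
1 · 0 · 3 · 3 · 3
1 · 2 · 2 · 0 · 3
1 · 1 · 1 · 1 · 3
2 · 2 · 1 · 2 · 0
2 · 1 · 2 · 1 · 1
step 8: 0 · 1 · 2 · 1 · 0
1 · 0 · 3 · 3 · 3
1 · 2 · 2 · 0 · 3
1 · 1 · 1 · 1 · 3
2 · 2 · 1 · 2 · 0
2 · 2 · 2 · 1 · 1
step 9: 0 · 1 · 2 · 1 · 0
1 · 0 · 3 · 3 · 3
1 · 2 · 2 · 0 · 3
1 · 1 · 1 · 1 · 3
2 · 2 · 1 · 2 · 0
2 · 3 · 2 · 1 · 1
step 10: 0 · 1 · 2 · 1 · 0
1 · 0 · 3 · 3 · 3
1 · 2 · 2 · 0 · 3
1 · 1 · 1 · 1 · 3
2 · 3 · 1 · 2 · 0
3 · 0 · 3 · 1 · 1
step 11: 0 · 1 · 2 · 1 · 0
1 · 0 · 3 · 3 · 3
1 · 2 · 2 · 0 · 3
1 · 1 · 1 · 1 · 3
2 · 3 · 1 · 2 · 0
3 · 1 · 3 · 1 · 1
step 12: 0 · 1 · 2 · 1 · 0
1 · 0 · 3 · 3 · 3
1 · 2 · 2 · 0 · 3
1 · 1 · 1 · 1 · 3
2 · 3 · 1 · 2 · 0
3 · 2 · 3 · 1 · 1
step 13: 0 · 1 · 2 · 1 · 0
1 · 0 · 3 · 3 · 3
1 · 2 · 2 · 0 · 3
1 · 1 · 1 · 1 · 3
2 · 3 · 1 · 2 · 0
3 · 3 · 3 · 1 · 1
step 14: 0 · 1 · 2 · 1 · 0
1 · 0 · 3 · 3 · 3
1 · 2 · 2 · 0 · 3
2 · 2 · 1 · 1 · 3
0 · 1 · 3 · 2 · 0
1 · 3 · 0 · 2 · 1
step 15: 0 · 1 · 2 · 1 · 0
1 · 0 · 3 · 3 · 3
1 · 2 · 2 · 0 · 3
2 · 2 · 1 · 1 · 3
0 · 2 · 3 · 2 · 0
2 · 0 · 1 · 2 · 1
step 16: 0 · 1 · 2 · 1 · 0
1 · 0 · 3 · 3 · 3
1 · 2 · 2 · 0 · 3
2 · 2 · 1 · 1 · 3
0 · 2 · 3 · 2 · 0
2 · 1 · 1 · 2 · 1
step 17: 0 · 1 · 2 · 1 · 0
1 · 0 · 3 · 3 · 3
1 · 2 · 2 · 0 · 3
2 · 2 · 1 · 1 · 3
0 · 2 · 3 · 2 · 0
2 · 2 · 1 · 2 · 1
step 18: 0 · 1 · 2 · 1 · 0
1 · 0 · 3 · 3 · 3
1 · 2 · 2 · 0 · 3
2 · 2 · 1 · 1 · 3
0 · 2 · 3 · 2 · 0
2 · 3 · 1 · 2 · 1
step 19: 0 · 1 · 2 · 1 · 0
1 · 0 · 3 · 3 · 3
1 · 2 · 2 · 0 · 3
2 · 2 · 1 · 1 · 3
0 · 3 · 3 · 2 · 0
3 · 0 · 2 · 2 · 1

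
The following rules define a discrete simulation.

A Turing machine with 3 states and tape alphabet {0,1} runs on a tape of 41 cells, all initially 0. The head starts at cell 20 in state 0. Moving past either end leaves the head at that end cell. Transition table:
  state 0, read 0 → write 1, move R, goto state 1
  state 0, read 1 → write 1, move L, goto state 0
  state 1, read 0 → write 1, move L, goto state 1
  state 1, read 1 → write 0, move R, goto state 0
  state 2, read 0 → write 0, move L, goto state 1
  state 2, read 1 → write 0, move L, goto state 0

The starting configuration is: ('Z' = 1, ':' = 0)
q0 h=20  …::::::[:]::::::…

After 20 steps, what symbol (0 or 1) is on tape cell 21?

step 0: q0 h=20  …::::::[:]::::::…
step 1: q1 h=21  …:::::Z[:]::::::…
step 2: q1 h=20  …::::::[Z]Z:::::…
step 3: q0 h=21  …::::::[Z]::::::…
step 4: q0 h=20  …::::::[:]Z:::::…
step 5: q1 h=21  …:::::Z[Z]::::::…
step 6: q0 h=22  …::::Z:[:]::::::…
step 7: q1 h=23  …:::Z:Z[:]::::::…
step 8: q1 h=22  …::::Z:[Z]Z:::::…
step 9: q0 h=23  …:::Z::[Z]::::::…
step 10: q0 h=22  …::::Z:[:]Z:::::…
step 11: q1 h=23  …:::Z:Z[Z]::::::…
step 12: q0 h=24  …::Z:Z:[:]::::::…
step 13: q1 h=25  …:Z:Z:Z[:]::::::…
step 14: q1 h=24  …::Z:Z:[Z]Z:::::…
step 15: q0 h=25  …:Z:Z::[Z]::::::…
step 16: q0 h=24  …::Z:Z:[:]Z:::::…
step 17: q1 h=25  …:Z:Z:Z[Z]::::::…
step 18: q0 h=26  …Z:Z:Z:[:]::::::…
step 19: q1 h=27  …:Z:Z:Z[:]::::::…
step 20: q1 h=26  …Z:Z:Z:[Z]Z:::::…

0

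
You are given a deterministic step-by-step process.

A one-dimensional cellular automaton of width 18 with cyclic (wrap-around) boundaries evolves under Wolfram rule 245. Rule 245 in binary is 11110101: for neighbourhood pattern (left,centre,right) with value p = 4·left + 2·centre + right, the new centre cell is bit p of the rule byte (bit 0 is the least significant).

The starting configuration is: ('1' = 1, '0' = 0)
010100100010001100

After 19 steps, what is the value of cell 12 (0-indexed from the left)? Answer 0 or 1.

1

t=0: 010100100010001100
t=1: 011110111011100111
t=2: 101111011101110011
t=3: 110111101110111001
t=4: 111011110111011100
t=5: 011101111011101110
t=6: 001110111101110111
t=7: 100111011110111011
t=8: 110011101111011101
t=9: 111001110111101110
t=10: 011100111011110111
t=11: 101110011101111011
t=12: 110111001110111101
t=13: 111011100111011110
t=14: 011101110011101111
t=15: 101110111001110111
t=16: 110111011100111011
t=17: 111011101110011101
t=18: 111101110111001110
t=19: 011110111011100111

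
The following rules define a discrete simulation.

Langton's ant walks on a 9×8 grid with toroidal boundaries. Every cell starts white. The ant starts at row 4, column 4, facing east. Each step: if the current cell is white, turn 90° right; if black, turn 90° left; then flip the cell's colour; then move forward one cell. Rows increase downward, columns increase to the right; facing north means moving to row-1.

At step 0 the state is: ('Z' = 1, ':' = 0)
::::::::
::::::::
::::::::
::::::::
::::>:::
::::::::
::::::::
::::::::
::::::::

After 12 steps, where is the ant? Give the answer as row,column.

2,4

gen 0: ::::::::
::::::::
::::::::
::::::::
::::>:::
::::::::
::::::::
::::::::
::::::::
gen 1: ::::::::
::::::::
::::::::
::::::::
::::Z:::
::::v:::
::::::::
::::::::
::::::::
gen 2: ::::::::
::::::::
::::::::
::::::::
::::Z:::
:::<Z:::
::::::::
::::::::
::::::::
gen 3: ::::::::
::::::::
::::::::
::::::::
:::^Z:::
:::ZZ:::
::::::::
::::::::
::::::::
gen 4: ::::::::
::::::::
::::::::
::::::::
:::Z>:::
:::ZZ:::
::::::::
::::::::
::::::::
gen 5: ::::::::
::::::::
::::::::
::::^:::
:::Z::::
:::ZZ:::
::::::::
::::::::
::::::::
gen 6: ::::::::
::::::::
::::::::
::::Z>::
:::Z::::
:::ZZ:::
::::::::
::::::::
::::::::
gen 7: ::::::::
::::::::
::::::::
::::ZZ::
:::Z:v::
:::ZZ:::
::::::::
::::::::
::::::::
gen 8: ::::::::
::::::::
::::::::
::::ZZ::
:::Z<Z::
:::ZZ:::
::::::::
::::::::
::::::::
gen 9: ::::::::
::::::::
::::::::
::::^Z::
:::ZZZ::
:::ZZ:::
::::::::
::::::::
::::::::
gen 10: ::::::::
::::::::
::::::::
:::<:Z::
:::ZZZ::
:::ZZ:::
::::::::
::::::::
::::::::
gen 11: ::::::::
::::::::
:::^::::
:::Z:Z::
:::ZZZ::
:::ZZ:::
::::::::
::::::::
::::::::
gen 12: ::::::::
::::::::
:::Z>:::
:::Z:Z::
:::ZZZ::
:::ZZ:::
::::::::
::::::::
::::::::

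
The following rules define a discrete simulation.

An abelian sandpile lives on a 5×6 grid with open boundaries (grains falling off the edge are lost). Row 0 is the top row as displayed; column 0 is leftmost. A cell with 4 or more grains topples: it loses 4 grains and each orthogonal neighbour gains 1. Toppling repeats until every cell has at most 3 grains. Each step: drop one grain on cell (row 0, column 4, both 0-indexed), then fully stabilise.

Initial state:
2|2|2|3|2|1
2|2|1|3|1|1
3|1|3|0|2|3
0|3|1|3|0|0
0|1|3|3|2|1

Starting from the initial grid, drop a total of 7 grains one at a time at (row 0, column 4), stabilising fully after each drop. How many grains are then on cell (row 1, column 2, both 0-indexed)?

2

gen 0: 2|2|2|3|2|1
2|2|1|3|1|1
3|1|3|0|2|3
0|3|1|3|0|0
0|1|3|3|2|1
gen 1: 2|2|2|3|3|1
2|2|1|3|1|1
3|1|3|0|2|3
0|3|1|3|0|0
0|1|3|3|2|1
gen 2: 2|2|3|1|1|2
2|2|2|0|3|1
3|1|3|1|2|3
0|3|1|3|0|0
0|1|3|3|2|1
gen 3: 2|2|3|1|2|2
2|2|2|0|3|1
3|1|3|1|2|3
0|3|1|3|0|0
0|1|3|3|2|1
gen 4: 2|2|3|1|3|2
2|2|2|0|3|1
3|1|3|1|2|3
0|3|1|3|0|0
0|1|3|3|2|1
gen 5: 2|2|3|2|1|3
2|2|2|1|0|2
3|1|3|1|3|3
0|3|1|3|0|0
0|1|3|3|2|1
gen 6: 2|2|3|2|2|3
2|2|2|1|0|2
3|1|3|1|3|3
0|3|1|3|0|0
0|1|3|3|2|1
gen 7: 2|2|3|2|3|3
2|2|2|1|0|2
3|1|3|1|3|3
0|3|1|3|0|0
0|1|3|3|2|1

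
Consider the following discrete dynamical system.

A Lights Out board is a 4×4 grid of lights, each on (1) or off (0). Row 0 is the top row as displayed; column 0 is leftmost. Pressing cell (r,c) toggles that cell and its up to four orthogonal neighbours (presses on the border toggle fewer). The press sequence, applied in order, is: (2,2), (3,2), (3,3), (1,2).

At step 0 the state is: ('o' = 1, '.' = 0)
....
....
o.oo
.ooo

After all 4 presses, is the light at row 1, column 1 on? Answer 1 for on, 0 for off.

1

k=0  ....
....
o.oo
.ooo
k=1  ....
..o.
oo..
.o.o
k=2  ....
..o.
ooo.
..o.
k=3  ....
..o.
oooo
...o
k=4  ..o.
.o.o
oo.o
...o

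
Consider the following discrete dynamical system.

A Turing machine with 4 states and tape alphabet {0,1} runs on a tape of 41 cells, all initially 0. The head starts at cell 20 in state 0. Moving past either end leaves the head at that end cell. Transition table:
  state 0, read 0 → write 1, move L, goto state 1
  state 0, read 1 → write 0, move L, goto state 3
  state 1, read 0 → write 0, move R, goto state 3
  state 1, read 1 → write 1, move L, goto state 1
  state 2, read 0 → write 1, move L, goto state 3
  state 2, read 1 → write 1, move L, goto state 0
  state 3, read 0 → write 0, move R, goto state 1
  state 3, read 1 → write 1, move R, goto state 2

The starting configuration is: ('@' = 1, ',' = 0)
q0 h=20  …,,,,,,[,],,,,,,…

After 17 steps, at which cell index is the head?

0) q0 h=20  …,,,,,,[,],,,,,,…
1) q1 h=19  …,,,,,,[,]@,,,,,…
2) q3 h=20  …,,,,,,[@],,,,,,…
3) q2 h=21  …,,,,,@[,],,,,,,…
4) q3 h=20  …,,,,,,[@]@,,,,,…
5) q2 h=21  …,,,,,@[@],,,,,,…
6) q0 h=20  …,,,,,,[@]@,,,,,…
7) q3 h=19  …,,,,,,[,],@,,,,…
8) q1 h=20  …,,,,,,[,]@,,,,,…
9) q3 h=21  …,,,,,,[@],,,,,,…
10) q2 h=22  …,,,,,@[,],,,,,,…
11) q3 h=21  …,,,,,,[@]@,,,,,…
12) q2 h=22  …,,,,,@[@],,,,,,…
13) q0 h=21  …,,,,,,[@]@,,,,,…
14) q3 h=20  …,,,,,,[,],@,,,,…
15) q1 h=21  …,,,,,,[,]@,,,,,…
16) q3 h=22  …,,,,,,[@],,,,,,…
17) q2 h=23  …,,,,,@[,],,,,,,…

23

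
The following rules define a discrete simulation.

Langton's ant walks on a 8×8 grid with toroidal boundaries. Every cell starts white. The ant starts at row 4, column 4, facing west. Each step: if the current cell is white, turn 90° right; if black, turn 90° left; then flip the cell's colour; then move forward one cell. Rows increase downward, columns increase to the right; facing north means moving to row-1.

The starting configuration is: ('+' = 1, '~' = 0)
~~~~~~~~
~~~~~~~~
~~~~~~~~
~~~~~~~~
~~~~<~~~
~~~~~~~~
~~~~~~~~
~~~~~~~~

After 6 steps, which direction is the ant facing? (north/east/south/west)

gen 0: ~~~~~~~~
~~~~~~~~
~~~~~~~~
~~~~~~~~
~~~~<~~~
~~~~~~~~
~~~~~~~~
~~~~~~~~
gen 1: ~~~~~~~~
~~~~~~~~
~~~~~~~~
~~~~^~~~
~~~~+~~~
~~~~~~~~
~~~~~~~~
~~~~~~~~
gen 2: ~~~~~~~~
~~~~~~~~
~~~~~~~~
~~~~+>~~
~~~~+~~~
~~~~~~~~
~~~~~~~~
~~~~~~~~
gen 3: ~~~~~~~~
~~~~~~~~
~~~~~~~~
~~~~++~~
~~~~+v~~
~~~~~~~~
~~~~~~~~
~~~~~~~~
gen 4: ~~~~~~~~
~~~~~~~~
~~~~~~~~
~~~~++~~
~~~~<+~~
~~~~~~~~
~~~~~~~~
~~~~~~~~
gen 5: ~~~~~~~~
~~~~~~~~
~~~~~~~~
~~~~++~~
~~~~~+~~
~~~~v~~~
~~~~~~~~
~~~~~~~~
gen 6: ~~~~~~~~
~~~~~~~~
~~~~~~~~
~~~~++~~
~~~~~+~~
~~~<+~~~
~~~~~~~~
~~~~~~~~

west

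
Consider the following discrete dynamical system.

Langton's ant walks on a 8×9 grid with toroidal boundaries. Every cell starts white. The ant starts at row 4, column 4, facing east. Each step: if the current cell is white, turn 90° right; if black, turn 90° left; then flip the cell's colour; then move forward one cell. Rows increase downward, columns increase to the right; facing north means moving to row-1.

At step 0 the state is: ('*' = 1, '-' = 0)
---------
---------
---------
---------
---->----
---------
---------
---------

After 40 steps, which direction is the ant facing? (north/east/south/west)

east

step 0: ---------
---------
---------
---------
---->----
---------
---------
---------
step 1: ---------
---------
---------
---------
----*----
----v----
---------
---------
step 2: ---------
---------
---------
---------
----*----
---<*----
---------
---------
step 3: ---------
---------
---------
---------
---^*----
---**----
---------
---------
step 4: ---------
---------
---------
---------
---*>----
---**----
---------
---------
step 5: ---------
---------
---------
----^----
---*-----
---**----
---------
---------
step 6: ---------
---------
---------
----*>---
---*-----
---**----
---------
---------
step 7: ---------
---------
---------
----**---
---*-v---
---**----
---------
---------
step 8: ---------
---------
---------
----**---
---*<*---
---**----
---------
---------
step 9: ---------
---------
---------
----^*---
---***---
---**----
---------
---------
step 10: ---------
---------
---------
---<-*---
---***---
---**----
---------
---------
step 11: ---------
---------
---^-----
---*-*---
---***---
---**----
---------
---------
step 12: ---------
---------
---*>----
---*-*---
---***---
---**----
---------
---------
step 13: ---------
---------
---**----
---*v*---
---***---
---**----
---------
---------
step 14: ---------
---------
---**----
---<**---
---***---
---**----
---------
---------
step 15: ---------
---------
---**----
----**---
---v**---
---**----
---------
---------
step 16: ---------
---------
---**----
----**---
---->*---
---**----
---------
---------
step 17: ---------
---------
---**----
----^*---
-----*---
---**----
---------
---------
step 18: ---------
---------
---**----
---<-*---
-----*---
---**----
---------
---------
step 19: ---------
---------
---^*----
---*-*---
-----*---
---**----
---------
---------
step 20: ---------
---------
--<-*----
---*-*---
-----*---
---**----
---------
---------
step 21: ---------
--^------
--*-*----
---*-*---
-----*---
---**----
---------
---------
step 22: ---------
--*>-----
--*-*----
---*-*---
-----*---
---**----
---------
---------
step 23: ---------
--**-----
--*v*----
---*-*---
-----*---
---**----
---------
---------
step 24: ---------
--**-----
--<**----
---*-*---
-----*---
---**----
---------
---------
step 25: ---------
--**-----
---**----
--v*-*---
-----*---
---**----
---------
---------
step 26: ---------
--**-----
---**----
-<**-*---
-----*---
---**----
---------
---------
step 27: ---------
--**-----
-^-**----
-***-*---
-----*---
---**----
---------
---------
step 28: ---------
--**-----
-*>**----
-***-*---
-----*---
---**----
---------
---------
step 29: ---------
--**-----
-****----
-*v*-*---
-----*---
---**----
---------
---------
step 30: ---------
--**-----
-****----
-*->-*---
-----*---
---**----
---------
---------
step 31: ---------
--**-----
-**^*----
-*---*---
-----*---
---**----
---------
---------
step 32: ---------
--**-----
-*<-*----
-*---*---
-----*---
---**----
---------
---------
step 33: ---------
--**-----
-*--*----
-*v--*---
-----*---
---**----
---------
---------
step 34: ---------
--**-----
-*--*----
-<*--*---
-----*---
---**----
---------
---------
step 35: ---------
--**-----
-*--*----
--*--*---
-v---*---
---**----
---------
---------
step 36: ---------
--**-----
-*--*----
--*--*---
<*---*---
---**----
---------
---------
step 37: ---------
--**-----
-*--*----
^-*--*---
**---*---
---**----
---------
---------
step 38: ---------
--**-----
-*--*----
*>*--*---
**---*---
---**----
---------
---------
step 39: ---------
--**-----
-*--*----
***--*---
*v---*---
---**----
---------
---------
step 40: ---------
--**-----
-*--*----
***--*---
*->--*---
---**----
---------
---------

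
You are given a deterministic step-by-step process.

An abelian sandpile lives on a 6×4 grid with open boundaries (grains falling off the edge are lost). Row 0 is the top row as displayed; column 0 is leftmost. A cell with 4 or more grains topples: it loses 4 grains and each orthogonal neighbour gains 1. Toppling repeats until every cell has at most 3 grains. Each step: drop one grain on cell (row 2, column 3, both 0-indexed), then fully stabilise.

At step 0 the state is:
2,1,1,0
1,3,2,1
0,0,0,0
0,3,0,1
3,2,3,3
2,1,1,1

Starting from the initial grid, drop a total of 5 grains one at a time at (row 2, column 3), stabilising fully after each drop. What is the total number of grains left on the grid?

35

t=0: 2,1,1,0
1,3,2,1
0,0,0,0
0,3,0,1
3,2,3,3
2,1,1,1
t=1: 2,1,1,0
1,3,2,1
0,0,0,1
0,3,0,1
3,2,3,3
2,1,1,1
t=2: 2,1,1,0
1,3,2,1
0,0,0,2
0,3,0,1
3,2,3,3
2,1,1,1
t=3: 2,1,1,0
1,3,2,1
0,0,0,3
0,3,0,1
3,2,3,3
2,1,1,1
t=4: 2,1,1,0
1,3,2,2
0,0,1,0
0,3,0,2
3,2,3,3
2,1,1,1
t=5: 2,1,1,0
1,3,2,2
0,0,1,1
0,3,0,2
3,2,3,3
2,1,1,1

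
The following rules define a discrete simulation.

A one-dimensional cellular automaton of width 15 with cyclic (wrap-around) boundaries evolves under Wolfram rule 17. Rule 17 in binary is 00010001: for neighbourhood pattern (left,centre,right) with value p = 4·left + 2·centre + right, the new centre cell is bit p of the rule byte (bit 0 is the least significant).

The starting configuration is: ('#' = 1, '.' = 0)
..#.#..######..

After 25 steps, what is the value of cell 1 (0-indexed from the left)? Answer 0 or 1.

1

step 0: ..#.#..######..
step 1: #....#.......##
step 2: .###..######...
step 3: ....#.......###
step 4: ###..######....
step 5: ...#.......###.
step 6: ##..######....#
step 7: ..#.......###..
step 8: #..######....##
step 9: .#.......###...
step 10: ..######....###
step 11: #.......###....
step 12: .######....###.
step 13: .......###....#
step 14: ######....###..
step 15: ......###....#.
step 16: #####....###..#
step 17: .....###....#..
step 18: ####....###..##
step 19: ....###....#...
step 20: ###....###..###
step 21: ...###....#....
step 22: ##....###..####
step 23: ..###....#.....
step 24: #....###..#####
step 25: .###....#......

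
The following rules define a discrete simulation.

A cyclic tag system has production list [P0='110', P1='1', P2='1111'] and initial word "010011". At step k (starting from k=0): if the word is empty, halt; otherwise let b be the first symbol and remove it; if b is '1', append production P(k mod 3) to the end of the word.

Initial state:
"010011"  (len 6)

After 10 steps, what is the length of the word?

0) "010011"  (len 6)
1) "10011"  (len 5)
2) "00111"  (len 5)
3) "0111"  (len 4)
4) "111"  (len 3)
5) "111"  (len 3)
6) "111111"  (len 6)
7) "11111110"  (len 8)
8) "11111101"  (len 8)
9) "11111011111"  (len 11)
10) "1111011111110"  (len 13)

13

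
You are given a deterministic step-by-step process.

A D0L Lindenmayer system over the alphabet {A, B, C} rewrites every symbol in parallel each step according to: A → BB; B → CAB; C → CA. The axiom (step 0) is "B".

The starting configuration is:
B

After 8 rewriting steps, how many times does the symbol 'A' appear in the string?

408

step 0: B
step 1: CAB
step 2: CABBCAB
step 3: CABBCABCABCABBCAB
step 4: CABBCABCABCABBCABCABBCABCABBCABCABCABBCAB
step 5: CABBCABCABCABBCABCABBCABCABBCABCABCABBCABCABBCABCABCABBCABCABBCABCABCABBCABCABBCABCABBCABCABCABBCAB
step 6: CABBCABCABCABBCABCABBCABCABBCABCABCABBCABCABBCABCABCABBCAB…CABBCABCABCABBCABCABBCABCABCABBCABCABBCABCABBCABCABCABBCAB  (len 239)
step 7: CABBCABCABCABBCABCABBCABCABBCABCABCABBCABCABBCABCABCABBCAB…CABBCABCABCABBCABCABBCABCABCABBCABCABBCABCABBCABCABCABBCAB  (len 577)
step 8: CABBCABCABCABBCABCABBCABCABBCABCABCABBCABCABBCABCABCABBCAB…CABBCABCABCABBCABCABBCABCABCABBCABCABBCABCABBCABCABCABBCAB  (len 1393)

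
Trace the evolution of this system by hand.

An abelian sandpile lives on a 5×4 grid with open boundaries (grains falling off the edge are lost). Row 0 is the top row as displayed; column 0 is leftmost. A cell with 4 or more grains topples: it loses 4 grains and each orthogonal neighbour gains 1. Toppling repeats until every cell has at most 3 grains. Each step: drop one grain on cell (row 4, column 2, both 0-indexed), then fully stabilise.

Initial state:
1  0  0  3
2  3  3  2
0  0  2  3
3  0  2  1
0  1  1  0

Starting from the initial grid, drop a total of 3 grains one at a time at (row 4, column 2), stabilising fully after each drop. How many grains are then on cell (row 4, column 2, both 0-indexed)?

0

0) 1  0  0  3
2  3  3  2
0  0  2  3
3  0  2  1
0  1  1  0
1) 1  0  0  3
2  3  3  2
0  0  2  3
3  0  2  1
0  1  2  0
2) 1  0  0  3
2  3  3  2
0  0  2  3
3  0  2  1
0  1  3  0
3) 1  0  0  3
2  3  3  2
0  0  2  3
3  0  3  1
0  2  0  1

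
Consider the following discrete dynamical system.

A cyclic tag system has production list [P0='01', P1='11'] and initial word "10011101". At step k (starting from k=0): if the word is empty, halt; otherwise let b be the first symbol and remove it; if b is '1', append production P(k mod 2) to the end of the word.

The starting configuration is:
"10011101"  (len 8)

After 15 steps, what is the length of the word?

13

gen 0: "10011101"  (len 8)
gen 1: "001110101"  (len 9)
gen 2: "01110101"  (len 8)
gen 3: "1110101"  (len 7)
gen 4: "11010111"  (len 8)
gen 5: "101011101"  (len 9)
gen 6: "0101110111"  (len 10)
gen 7: "101110111"  (len 9)
gen 8: "0111011111"  (len 10)
gen 9: "111011111"  (len 9)
gen 10: "1101111111"  (len 10)
gen 11: "10111111101"  (len 11)
gen 12: "011111110111"  (len 12)
gen 13: "11111110111"  (len 11)
gen 14: "111111011111"  (len 12)
gen 15: "1111101111101"  (len 13)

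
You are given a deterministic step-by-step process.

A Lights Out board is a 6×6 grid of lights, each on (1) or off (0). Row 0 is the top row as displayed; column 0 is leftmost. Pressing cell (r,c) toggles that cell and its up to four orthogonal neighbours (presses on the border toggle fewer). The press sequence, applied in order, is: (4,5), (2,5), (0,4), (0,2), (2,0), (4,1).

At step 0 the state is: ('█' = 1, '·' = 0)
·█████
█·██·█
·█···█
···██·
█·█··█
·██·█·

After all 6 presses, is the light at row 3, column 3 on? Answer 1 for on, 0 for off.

0) ·█████
█·██·█
·█···█
···██·
█·█··█
·██·█·
1) ·█████
█·██·█
·█···█
···███
█·█·█·
·██·██
2) ·█████
█·██··
·█··█·
···██·
█·█·█·
·██·██
3) ·██···
█·███·
·█··█·
···██·
█·█·█·
·██·██
4) ···█··
█··██·
·█··█·
···██·
█·█·█·
·██·██
5) ···█··
···██·
█···█·
█··██·
█·█·█·
·██·██
6) ···█··
···██·
█···█·
██·██·
·█··█·
··█·██

1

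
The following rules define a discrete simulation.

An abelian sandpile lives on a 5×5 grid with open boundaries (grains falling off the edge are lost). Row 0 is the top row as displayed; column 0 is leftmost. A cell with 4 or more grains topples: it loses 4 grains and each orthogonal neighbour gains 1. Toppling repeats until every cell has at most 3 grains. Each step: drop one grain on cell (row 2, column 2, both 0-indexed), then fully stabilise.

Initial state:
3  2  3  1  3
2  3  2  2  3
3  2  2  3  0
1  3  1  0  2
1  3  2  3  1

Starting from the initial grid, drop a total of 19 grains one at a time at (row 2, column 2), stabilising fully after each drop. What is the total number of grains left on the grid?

45

0) 3  2  3  1  3
2  3  2  2  3
3  2  2  3  0
1  3  1  0  2
1  3  2  3  1
1) 3  2  3  1  3
2  3  2  2  3
3  2  3  3  0
1  3  1  0  2
1  3  2  3  1
2) 3  2  3  1  3
2  3  3  3  3
3  3  1  0  1
1  3  2  1  2
1  3  2  3  1
3) 3  2  3  1  3
2  3  3  3  3
3  3  2  0  1
1  3  2  1  2
1  3  2  3  1
4) 3  2  3  1  3
2  3  3  3  3
3  3  3  0  1
1  3  2  1  2
1  3  2  3  1
5) 1  1  2  0  1
1  3  3  2  1
1  3  3  2  2
3  2  1  3  2
2  1  1  0  2
6) 1  2  3  0  1
2  1  1  3  1
2  1  2  3  2
3  3  2  3  2
2  1  1  0  2
7) 1  2  3  0  1
2  1  1  3  1
2  1  3  3  2
3  3  2  3  2
2  1  1  0  2
8) 1  2  3  1  1
2  1  3  0  2
3  3  2  2  3
0  1  1  1  3
3  2  2  1  2
9) 1  2  3  1  1
2  1  3  0  2
3  3  3  2  3
0  1  1  1  3
3  2  2  1  2
10) 1  3  0  2  1
3  3  1  1  2
0  1  2  3  3
1  2  2  1  3
3  2  2  1  2
11) 1  3  0  2  1
3  3  1  1  2
0  1  3  3  3
1  2  2  1  3
3  2  2  1  2
12) 1  3  0  2  1
3  3  2  2  3
0  2  1  1  1
1  2  3  3  0
3  2  2  1  3
13) 1  3  0  2  1
3  3  2  2  3
0  2  2  1  1
1  2  3  3  0
3  2  2  1  3
14) 1  3  0  2  1
3  3  2  2  3
0  2  3  1  1
1  2  3  3  0
3  2  2  1  3
15) 1  3  0  2  1
3  3  3  2  3
0  3  1  3  1
1  3  1  0  1
3  2  3  2  3
16) 1  3  0  2  1
3  3  3  2  3
0  3  2  3  1
1  3  1  0  1
3  2  3  2  3
17) 1  3  0  2  1
3  3  3  2  3
0  3  3  3  1
1  3  1  0  1
3  2  3  2  3
18) 3  0  2  3  2
0  3  2  1  0
2  2  3  1  3
2  0  3  1  1
3  3  3  2  3
19) 3  0  2  3  2
0  3  3  1  0
2  3  1  2  3
3  2  1  2  1
0  1  1  3  3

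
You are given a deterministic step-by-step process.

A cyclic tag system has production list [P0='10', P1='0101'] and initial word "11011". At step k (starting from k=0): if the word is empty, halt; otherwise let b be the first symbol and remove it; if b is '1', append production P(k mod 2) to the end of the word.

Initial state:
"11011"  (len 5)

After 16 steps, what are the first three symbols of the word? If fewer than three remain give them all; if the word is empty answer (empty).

0) "11011"  (len 5)
1) "101110"  (len 6)
2) "011100101"  (len 9)
3) "11100101"  (len 8)
4) "11001010101"  (len 11)
5) "100101010110"  (len 12)
6) "001010101100101"  (len 15)
7) "01010101100101"  (len 14)
8) "1010101100101"  (len 13)
9) "01010110010110"  (len 14)
10) "1010110010110"  (len 13)
11) "01011001011010"  (len 14)
12) "1011001011010"  (len 13)
13) "01100101101010"  (len 14)
14) "1100101101010"  (len 13)
15) "10010110101010"  (len 14)
16) "00101101010100101"  (len 17)

001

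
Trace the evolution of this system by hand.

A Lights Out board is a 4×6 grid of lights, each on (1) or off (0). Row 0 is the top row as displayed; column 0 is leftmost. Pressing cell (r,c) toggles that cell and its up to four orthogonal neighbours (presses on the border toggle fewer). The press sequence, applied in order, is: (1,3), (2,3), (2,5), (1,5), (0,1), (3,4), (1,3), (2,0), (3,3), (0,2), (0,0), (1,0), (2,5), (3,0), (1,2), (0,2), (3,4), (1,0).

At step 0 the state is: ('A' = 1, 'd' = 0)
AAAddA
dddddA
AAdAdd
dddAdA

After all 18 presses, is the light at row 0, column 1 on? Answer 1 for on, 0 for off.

0) AAAddA
dddddA
AAdAdd
dddAdA
1) AAAAdA
ddAAAA
AAdddd
dddAdA
2) AAAAdA
ddAdAA
AAAAAd
dddddA
3) AAAAdA
ddAdAd
AAAAdA
dddddd
4) AAAAdd
ddAddA
AAAAdd
dddddd
5) dddAdd
dAAddA
AAAAdd
dddddd
6) dddAdd
dAAddA
AAAAAd
dddAAA
7) dddddd
dAdAAA
AAAdAd
dddAAA
8) dddddd
AAdAAA
ddAdAd
AddAAA
9) dddddd
AAdAAA
ddAAAd
AdAddA
10) dAAAdd
AAAAAA
ddAAAd
AdAddA
11) AdAAdd
dAAAAA
ddAAAd
AdAddA
12) ddAAdd
AdAAAA
AdAAAd
AdAddA
13) ddAAdd
AdAAAd
AdAAdA
AdAddd
14) ddAAdd
AdAAAd
ddAAdA
dAAddd
15) dddAdd
AAddAd
dddAdA
dAAddd
16) dAAddd
AAAdAd
dddAdA
dAAddd
17) dAAddd
AAAdAd
dddAAA
dAAAAA
18) AAAddd
ddAdAd
AddAAA
dAAAAA

1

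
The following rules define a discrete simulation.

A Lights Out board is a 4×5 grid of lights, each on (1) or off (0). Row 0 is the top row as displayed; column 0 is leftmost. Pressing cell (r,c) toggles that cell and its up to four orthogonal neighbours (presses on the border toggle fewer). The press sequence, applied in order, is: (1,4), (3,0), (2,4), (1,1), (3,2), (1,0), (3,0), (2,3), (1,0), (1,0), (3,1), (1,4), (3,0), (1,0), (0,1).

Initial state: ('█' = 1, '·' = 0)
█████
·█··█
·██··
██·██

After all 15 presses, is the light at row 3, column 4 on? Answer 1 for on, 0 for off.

0

t=0: █████
·█··█
·██··
██·██
t=1: ████·
·█·█·
·██·█
██·██
t=2: ████·
·█·█·
███·█
···██
t=3: ████·
·█·██
████·
···█·
t=4: █·██·
█·███
█·██·
···█·
t=5: █·██·
█·███
█··█·
·██··
t=6: ··██·
·████
···█·
·██··
t=7: ··██·
·████
█··█·
█·█··
t=8: ··██·
·██·█
█·█·█
█·██·
t=9: █·██·
█·█·█
··█·█
█·██·
t=10: ··██·
·██·█
█·█·█
█·██·
t=11: ··██·
·██·█
███·█
·█·█·
t=12: ··███
·███·
███··
·█·█·
t=13: ··███
·███·
·██··
█··█·
t=14: █·███
█·██·
███··
█··█·
t=15: ·█·██
████·
███··
█··█·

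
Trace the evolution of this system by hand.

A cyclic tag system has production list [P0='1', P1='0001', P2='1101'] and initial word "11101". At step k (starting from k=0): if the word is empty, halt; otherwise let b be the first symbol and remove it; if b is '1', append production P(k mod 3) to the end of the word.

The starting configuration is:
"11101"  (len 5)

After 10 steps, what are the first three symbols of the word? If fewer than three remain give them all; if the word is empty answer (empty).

110

step 0: "11101"  (len 5)
step 1: "11011"  (len 5)
step 2: "10110001"  (len 8)
step 3: "01100011101"  (len 11)
step 4: "1100011101"  (len 10)
step 5: "1000111010001"  (len 13)
step 6: "0001110100011101"  (len 16)
step 7: "001110100011101"  (len 15)
step 8: "01110100011101"  (len 14)
step 9: "1110100011101"  (len 13)
step 10: "1101000111011"  (len 13)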